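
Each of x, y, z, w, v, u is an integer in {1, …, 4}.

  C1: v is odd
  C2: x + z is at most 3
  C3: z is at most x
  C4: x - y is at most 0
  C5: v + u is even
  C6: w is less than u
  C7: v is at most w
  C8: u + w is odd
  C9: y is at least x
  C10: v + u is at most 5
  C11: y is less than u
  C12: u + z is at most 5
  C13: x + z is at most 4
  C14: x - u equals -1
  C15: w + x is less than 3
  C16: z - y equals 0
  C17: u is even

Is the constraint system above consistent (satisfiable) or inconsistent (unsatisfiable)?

Constraint 1 makes v odd and constraint 17 makes u even, so v + u must be odd. Constraint 5 says v + u is even — contradiction.

Unsatisfiable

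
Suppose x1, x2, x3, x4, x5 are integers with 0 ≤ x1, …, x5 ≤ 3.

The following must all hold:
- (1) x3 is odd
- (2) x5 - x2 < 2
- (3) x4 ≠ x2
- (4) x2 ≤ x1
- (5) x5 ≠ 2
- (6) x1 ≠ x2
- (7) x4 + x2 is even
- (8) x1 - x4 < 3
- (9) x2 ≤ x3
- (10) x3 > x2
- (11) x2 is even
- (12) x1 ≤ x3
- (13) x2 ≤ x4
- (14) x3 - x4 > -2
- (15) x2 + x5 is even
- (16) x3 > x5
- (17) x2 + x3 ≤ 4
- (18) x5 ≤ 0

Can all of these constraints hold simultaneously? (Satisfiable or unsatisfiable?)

One satisfying assignment is x1 = 2, x2 = 0, x3 = 3, x4 = 2, x5 = 0.
For the less obvious constraints — constraint 2: x5 - x2 = 0; constraint 8: x1 - x4 = 0 — and the others hold by inspection.

Satisfiable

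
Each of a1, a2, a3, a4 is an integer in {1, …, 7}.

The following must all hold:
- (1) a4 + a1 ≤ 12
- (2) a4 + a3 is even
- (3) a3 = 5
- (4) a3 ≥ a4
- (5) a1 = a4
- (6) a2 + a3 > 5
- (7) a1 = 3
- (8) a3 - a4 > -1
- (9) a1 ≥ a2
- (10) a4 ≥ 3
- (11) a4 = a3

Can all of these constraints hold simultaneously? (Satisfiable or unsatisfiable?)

Unsatisfiable

Constraint 7 fixes a1 = 3 and constraint 3 fixes a3 = 5. Constraints 5 and 11 give a1 = a4 = a3, so a1 = a3. But 3 ≠ 5 — contradiction.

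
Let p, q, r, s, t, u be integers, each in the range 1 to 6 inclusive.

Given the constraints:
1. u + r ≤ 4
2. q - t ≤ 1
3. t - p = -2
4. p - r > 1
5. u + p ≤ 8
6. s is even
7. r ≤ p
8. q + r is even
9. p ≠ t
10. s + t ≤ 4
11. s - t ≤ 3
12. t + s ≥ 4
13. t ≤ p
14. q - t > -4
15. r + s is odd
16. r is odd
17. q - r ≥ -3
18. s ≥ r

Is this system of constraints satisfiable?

One satisfying assignment is p = 4, q = 1, r = 1, s = 2, t = 2, u = 1.
For the less obvious constraints — constraint 1: u + r = 2; constraint 2: q - t = -1; constraint 3: t - p = -2 — and the others hold by inspection.

Satisfiable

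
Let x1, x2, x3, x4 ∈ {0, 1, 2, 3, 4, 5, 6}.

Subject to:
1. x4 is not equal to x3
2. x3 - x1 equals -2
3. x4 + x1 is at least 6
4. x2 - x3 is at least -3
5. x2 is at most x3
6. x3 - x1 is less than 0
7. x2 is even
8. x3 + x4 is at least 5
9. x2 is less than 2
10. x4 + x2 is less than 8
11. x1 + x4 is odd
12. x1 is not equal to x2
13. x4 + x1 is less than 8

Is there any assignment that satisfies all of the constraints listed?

Satisfiable

The assignment x1 = 2, x2 = 0, x3 = 0, x4 = 5 works:
  constraint 2 holds since x3 - x1 = -2.
  constraint 3 holds since x4 + x1 = 7.
The rest check out directly.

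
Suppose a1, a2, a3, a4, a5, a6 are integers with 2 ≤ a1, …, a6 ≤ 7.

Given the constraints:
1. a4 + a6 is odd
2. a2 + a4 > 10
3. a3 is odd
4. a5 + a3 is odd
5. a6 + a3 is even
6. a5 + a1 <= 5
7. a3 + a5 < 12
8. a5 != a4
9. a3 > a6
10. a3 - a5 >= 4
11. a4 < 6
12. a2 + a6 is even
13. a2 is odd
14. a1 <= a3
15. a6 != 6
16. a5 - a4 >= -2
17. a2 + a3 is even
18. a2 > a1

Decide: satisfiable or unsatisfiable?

Satisfiable

The assignment a1 = 3, a2 = 7, a3 = 7, a4 = 4, a5 = 2, a6 = 3 works:
  constraint 2 holds since a2 + a4 = 11.
  constraint 6 holds since a5 + a1 = 5.
The rest check out directly.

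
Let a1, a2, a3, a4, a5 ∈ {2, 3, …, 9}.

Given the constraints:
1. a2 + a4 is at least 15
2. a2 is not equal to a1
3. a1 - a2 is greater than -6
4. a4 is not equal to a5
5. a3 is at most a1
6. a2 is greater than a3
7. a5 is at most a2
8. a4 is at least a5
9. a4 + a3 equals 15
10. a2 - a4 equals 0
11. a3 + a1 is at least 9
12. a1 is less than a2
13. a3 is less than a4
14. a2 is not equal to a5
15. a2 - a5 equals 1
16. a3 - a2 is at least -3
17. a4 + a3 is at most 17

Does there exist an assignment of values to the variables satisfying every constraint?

Satisfiable

Take a1 = 6, a2 = 9, a3 = 6, a4 = 9, a5 = 8. Then constraint 1: a2 + a4 = 18; constraint 3: a1 - a2 = -3, and every other listed constraint is also met.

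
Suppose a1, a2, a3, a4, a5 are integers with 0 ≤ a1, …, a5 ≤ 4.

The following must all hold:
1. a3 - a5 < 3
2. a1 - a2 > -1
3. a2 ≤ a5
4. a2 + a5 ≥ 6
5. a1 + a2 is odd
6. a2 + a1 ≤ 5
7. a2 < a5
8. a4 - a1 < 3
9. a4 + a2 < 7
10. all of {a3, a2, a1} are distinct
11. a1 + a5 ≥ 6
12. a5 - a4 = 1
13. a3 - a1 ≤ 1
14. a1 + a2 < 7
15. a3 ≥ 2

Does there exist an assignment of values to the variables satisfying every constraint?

Try a1 = 3, a2 = 2, a3 = 4, a4 = 3, a5 = 4.
Check constraint 1: a3 - a5 = 0; constraint 2: a1 - a2 = 1. The remaining constraints are straightforward to verify.

Satisfiable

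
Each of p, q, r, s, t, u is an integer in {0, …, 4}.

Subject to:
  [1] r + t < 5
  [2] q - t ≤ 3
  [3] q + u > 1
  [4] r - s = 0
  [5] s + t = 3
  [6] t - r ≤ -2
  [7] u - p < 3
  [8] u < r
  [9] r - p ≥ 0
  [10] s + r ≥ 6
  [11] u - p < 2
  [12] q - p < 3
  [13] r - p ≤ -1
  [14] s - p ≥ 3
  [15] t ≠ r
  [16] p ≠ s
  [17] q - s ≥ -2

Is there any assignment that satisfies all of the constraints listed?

Unsatisfiable

Constraints 2, 6, 13, 14, and 17 give r − t ≥ 2, t − q ≥ -3, q − s ≥ -2, s − p ≥ 3, p − r ≥ 1.
Adding all 5 inequalities: the left sides telescope to 0, and the right sides sum to 2 + (-3) + (-2) + 3 + 1 = 1. So 0 ≥ 1, which is false.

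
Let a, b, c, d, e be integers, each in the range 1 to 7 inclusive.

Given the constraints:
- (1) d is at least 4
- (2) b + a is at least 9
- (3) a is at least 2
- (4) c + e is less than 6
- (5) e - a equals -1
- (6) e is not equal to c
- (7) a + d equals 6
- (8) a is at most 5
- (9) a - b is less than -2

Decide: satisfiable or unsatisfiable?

Take a = 2, b = 7, c = 4, d = 4, e = 1. Then constraint 2: b + a = 9; constraint 4: c + e = 5; constraint 5: e - a = -1, and every other listed constraint is also met.

Satisfiable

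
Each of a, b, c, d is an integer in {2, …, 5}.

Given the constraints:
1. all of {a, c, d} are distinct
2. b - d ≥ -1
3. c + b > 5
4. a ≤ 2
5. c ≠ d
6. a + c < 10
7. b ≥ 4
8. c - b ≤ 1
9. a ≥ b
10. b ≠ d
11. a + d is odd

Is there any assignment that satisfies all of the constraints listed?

Unsatisfiable

From constraints 7 and 9: a ≥ b and b ≥ 4, so a ≥ 4. From constraint 4: a ≤ 2. But 2 < 4, so no value of a works.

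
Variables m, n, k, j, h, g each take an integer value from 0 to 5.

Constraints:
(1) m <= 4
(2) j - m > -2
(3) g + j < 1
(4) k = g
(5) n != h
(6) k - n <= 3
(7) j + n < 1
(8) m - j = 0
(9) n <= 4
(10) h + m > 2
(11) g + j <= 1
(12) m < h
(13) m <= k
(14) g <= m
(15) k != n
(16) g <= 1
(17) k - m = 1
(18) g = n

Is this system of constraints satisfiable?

From constraints 4 and 18, k = g = n, so k = n. But constraint 15 says k ≠ n. Contradiction.

Unsatisfiable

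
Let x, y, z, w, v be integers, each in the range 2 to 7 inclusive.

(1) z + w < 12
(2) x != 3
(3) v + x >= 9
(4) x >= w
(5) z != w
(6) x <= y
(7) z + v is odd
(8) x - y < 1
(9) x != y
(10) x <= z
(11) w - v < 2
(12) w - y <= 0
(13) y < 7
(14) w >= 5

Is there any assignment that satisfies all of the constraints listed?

Satisfiable

Try x = 5, y = 6, z = 6, w = 5, v = 5.
Check constraint 1: z + w = 11; constraint 3: v + x = 10. The remaining constraints are straightforward to verify.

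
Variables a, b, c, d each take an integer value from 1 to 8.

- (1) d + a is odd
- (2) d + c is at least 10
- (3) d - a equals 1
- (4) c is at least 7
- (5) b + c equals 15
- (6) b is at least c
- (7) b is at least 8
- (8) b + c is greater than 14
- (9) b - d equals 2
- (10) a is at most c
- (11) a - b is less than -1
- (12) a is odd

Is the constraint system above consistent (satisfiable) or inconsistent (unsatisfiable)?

Satisfiable

Setting (a, b, c, d) = (5, 8, 7, 6) satisfies everything: constraint 2: d + c = 13; constraint 3: d - a = 1; constraint 5: b + c = 15, and the others follow.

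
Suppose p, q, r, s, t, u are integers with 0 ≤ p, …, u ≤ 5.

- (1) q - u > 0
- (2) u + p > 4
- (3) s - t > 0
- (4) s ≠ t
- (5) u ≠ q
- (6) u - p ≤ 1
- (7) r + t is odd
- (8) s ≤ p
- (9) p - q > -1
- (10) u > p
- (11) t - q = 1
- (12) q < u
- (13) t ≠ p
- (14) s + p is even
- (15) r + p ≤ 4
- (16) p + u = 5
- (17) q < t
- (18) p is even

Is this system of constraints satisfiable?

Constraints 1, 3, 8, 10, and 17 give s ≤ p, p < u, u < q, q < t, t < s. Chaining: s ≤ p < u < q < t < s, which forces s < s — impossible.

Unsatisfiable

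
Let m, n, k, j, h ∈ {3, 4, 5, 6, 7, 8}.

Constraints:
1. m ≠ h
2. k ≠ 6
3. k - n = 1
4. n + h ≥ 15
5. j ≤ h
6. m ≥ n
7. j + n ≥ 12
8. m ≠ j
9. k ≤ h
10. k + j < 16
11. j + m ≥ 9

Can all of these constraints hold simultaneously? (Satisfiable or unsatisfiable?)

Satisfiable

The assignment m = 7, n = 7, k = 8, j = 5, h = 8 works:
  constraint 3 holds since k - n = 1.
  constraint 4 holds since n + h = 15.
  constraint 7 holds since j + n = 12.
The rest check out directly.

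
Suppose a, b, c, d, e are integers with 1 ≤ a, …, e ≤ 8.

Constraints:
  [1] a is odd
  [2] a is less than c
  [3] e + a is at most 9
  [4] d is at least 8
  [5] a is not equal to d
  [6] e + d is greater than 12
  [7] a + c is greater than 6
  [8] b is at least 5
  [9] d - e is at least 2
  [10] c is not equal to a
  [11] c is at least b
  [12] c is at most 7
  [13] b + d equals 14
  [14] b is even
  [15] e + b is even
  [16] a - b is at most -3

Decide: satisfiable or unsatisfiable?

Satisfiable

Take a = 3, b = 6, c = 6, d = 8, e = 6. Then constraint 3: e + a = 9; constraint 6: e + d = 14; constraint 7: a + c = 9, and every other listed constraint is also met.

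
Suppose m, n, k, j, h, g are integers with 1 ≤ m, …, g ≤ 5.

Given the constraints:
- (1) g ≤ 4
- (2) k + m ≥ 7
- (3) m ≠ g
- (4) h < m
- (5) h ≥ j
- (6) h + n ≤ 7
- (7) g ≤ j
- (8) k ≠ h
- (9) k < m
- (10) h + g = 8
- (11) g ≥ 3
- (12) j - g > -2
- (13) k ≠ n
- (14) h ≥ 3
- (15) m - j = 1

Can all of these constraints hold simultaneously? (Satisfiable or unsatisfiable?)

Satisfiable

The assignment m = 5, n = 1, k = 2, j = 4, h = 4, g = 4 works:
  constraint 2 holds since k + m = 7.
  constraint 6 holds since h + n = 5.
The rest check out directly.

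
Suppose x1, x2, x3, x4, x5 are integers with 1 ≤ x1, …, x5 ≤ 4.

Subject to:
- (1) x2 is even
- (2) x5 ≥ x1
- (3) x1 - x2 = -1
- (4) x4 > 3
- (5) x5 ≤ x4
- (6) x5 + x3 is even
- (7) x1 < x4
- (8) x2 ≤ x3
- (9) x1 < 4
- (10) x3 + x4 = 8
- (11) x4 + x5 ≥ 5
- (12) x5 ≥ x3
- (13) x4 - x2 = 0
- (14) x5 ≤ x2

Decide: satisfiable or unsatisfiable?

Take x1 = 3, x2 = 4, x3 = 4, x4 = 4, x5 = 4. Then constraint 3: x1 - x2 = -1; constraint 10: x3 + x4 = 8, and every other listed constraint is also met.

Satisfiable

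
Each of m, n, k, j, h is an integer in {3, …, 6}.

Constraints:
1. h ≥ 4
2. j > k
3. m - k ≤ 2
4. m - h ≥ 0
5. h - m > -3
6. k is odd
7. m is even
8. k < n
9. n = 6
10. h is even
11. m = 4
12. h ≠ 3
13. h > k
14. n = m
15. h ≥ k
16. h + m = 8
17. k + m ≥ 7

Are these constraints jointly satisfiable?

Unsatisfiable

Constraint 9 fixes n = 6 and constraint 11 fixes m = 4, but constraint 14 requires n = m. Since 6 ≠ 4, contradiction.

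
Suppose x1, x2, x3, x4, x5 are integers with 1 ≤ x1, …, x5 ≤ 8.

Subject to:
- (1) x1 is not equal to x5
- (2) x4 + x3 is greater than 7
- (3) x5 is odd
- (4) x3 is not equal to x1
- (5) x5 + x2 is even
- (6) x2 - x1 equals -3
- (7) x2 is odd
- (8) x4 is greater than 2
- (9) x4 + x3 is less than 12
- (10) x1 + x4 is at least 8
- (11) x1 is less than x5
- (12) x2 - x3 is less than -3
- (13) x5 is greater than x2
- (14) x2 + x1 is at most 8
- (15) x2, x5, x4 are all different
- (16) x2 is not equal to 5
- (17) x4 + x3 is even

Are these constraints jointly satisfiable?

One satisfying assignment is x1 = 4, x2 = 1, x3 = 5, x4 = 5, x5 = 7.
For the less obvious constraints — constraint 2: x4 + x3 = 10; constraint 6: x2 - x1 = -3 — and the others hold by inspection.

Satisfiable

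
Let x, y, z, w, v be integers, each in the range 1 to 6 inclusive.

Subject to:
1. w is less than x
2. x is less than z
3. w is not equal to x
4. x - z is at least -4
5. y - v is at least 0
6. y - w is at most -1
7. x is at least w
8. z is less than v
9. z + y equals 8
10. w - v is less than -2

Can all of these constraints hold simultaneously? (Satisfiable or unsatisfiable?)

Constraints 1, 2, 5, 6, and 8 give z < v, v ≤ y, y < w, w < x, x < z. Chaining: z < v ≤ y < w < x < z, which forces z < z — impossible.

Unsatisfiable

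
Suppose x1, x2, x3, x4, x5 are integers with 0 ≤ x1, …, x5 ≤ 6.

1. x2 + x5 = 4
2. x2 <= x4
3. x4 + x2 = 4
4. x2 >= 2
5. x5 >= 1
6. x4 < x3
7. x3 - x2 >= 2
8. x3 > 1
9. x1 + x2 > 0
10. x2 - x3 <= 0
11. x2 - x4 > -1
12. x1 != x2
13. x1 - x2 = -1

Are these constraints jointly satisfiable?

One satisfying assignment is x1 = 1, x2 = 2, x3 = 5, x4 = 2, x5 = 2.
For the less obvious constraints — constraint 1: x2 + x5 = 4; constraint 3: x4 + x2 = 4; constraint 7: x3 - x2 = 3 — and the others hold by inspection.

Satisfiable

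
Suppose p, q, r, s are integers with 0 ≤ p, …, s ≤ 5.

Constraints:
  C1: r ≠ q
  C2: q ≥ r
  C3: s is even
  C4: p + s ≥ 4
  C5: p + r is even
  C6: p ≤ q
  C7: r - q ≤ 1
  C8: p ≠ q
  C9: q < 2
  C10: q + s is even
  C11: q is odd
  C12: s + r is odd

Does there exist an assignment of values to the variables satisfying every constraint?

Constraint 11 makes q odd and constraint 3 makes s even, so q + s must be odd. Constraint 10 says q + s is even — contradiction.

Unsatisfiable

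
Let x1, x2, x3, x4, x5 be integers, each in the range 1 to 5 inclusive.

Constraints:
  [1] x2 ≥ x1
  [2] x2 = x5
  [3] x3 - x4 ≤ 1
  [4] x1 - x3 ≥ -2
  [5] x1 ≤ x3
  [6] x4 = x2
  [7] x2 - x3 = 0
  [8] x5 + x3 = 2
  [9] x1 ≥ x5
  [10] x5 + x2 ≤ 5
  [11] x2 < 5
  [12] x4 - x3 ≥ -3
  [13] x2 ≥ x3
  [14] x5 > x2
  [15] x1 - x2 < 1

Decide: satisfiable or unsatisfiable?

Constraints 1, 9, and 14 give x2 < x5, x5 ≤ x1, x1 ≤ x2. Chaining: x2 < x5 ≤ x1 ≤ x2, which forces x2 < x2 — impossible.

Unsatisfiable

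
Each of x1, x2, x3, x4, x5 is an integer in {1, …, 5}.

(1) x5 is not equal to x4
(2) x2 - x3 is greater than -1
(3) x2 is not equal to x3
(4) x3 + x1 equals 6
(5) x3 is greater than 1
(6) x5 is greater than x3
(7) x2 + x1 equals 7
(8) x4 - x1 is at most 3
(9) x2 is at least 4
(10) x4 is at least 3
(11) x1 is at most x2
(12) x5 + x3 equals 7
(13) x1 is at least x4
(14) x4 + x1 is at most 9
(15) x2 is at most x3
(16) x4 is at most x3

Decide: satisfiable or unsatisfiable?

Unsatisfiable

From constraints 9 and 15: x3 ≥ x2 ≥ 4. From constraints 10 and 13: x1 ≥ x4 ≥ 3. Hence x3 + x1 ≥ 7. But constraint 4 requires x3 + x1 = 6, and 6 < 7. Contradiction.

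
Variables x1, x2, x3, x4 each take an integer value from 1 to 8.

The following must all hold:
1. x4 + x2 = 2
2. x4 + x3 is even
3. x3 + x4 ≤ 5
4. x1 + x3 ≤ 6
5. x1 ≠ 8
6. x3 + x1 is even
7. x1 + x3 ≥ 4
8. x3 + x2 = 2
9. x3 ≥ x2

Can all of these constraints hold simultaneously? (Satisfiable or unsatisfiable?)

The assignment x1 = 5, x2 = 1, x3 = 1, x4 = 1 works:
  constraint 1 holds since x4 + x2 = 2.
  constraint 3 holds since x3 + x4 = 2.
  constraint 4 holds since x1 + x3 = 6.
The rest check out directly.

Satisfiable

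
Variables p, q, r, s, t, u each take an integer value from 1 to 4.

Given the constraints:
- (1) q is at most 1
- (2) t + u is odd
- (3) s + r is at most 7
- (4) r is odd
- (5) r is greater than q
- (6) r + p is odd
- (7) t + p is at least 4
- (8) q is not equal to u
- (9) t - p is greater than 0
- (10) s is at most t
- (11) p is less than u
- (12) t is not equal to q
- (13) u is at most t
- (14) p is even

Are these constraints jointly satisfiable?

Take p = 2, q = 1, r = 3, s = 2, t = 4, u = 3. Then constraint 3: s + r = 5; constraint 7: t + p = 6; constraint 9: t - p = 2, and every other listed constraint is also met.

Satisfiable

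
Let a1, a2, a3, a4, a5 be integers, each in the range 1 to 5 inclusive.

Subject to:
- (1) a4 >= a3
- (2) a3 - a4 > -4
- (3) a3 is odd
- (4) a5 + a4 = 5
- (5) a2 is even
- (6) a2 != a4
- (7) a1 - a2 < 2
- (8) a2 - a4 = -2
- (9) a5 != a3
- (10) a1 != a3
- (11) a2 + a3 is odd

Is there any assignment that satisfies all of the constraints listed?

Satisfiable

Setting (a1, a2, a3, a4, a5) = (2, 2, 3, 4, 1) satisfies everything: constraint 2: a3 - a4 = -1; constraint 4: a5 + a4 = 5; constraint 7: a1 - a2 = 0, and the others follow.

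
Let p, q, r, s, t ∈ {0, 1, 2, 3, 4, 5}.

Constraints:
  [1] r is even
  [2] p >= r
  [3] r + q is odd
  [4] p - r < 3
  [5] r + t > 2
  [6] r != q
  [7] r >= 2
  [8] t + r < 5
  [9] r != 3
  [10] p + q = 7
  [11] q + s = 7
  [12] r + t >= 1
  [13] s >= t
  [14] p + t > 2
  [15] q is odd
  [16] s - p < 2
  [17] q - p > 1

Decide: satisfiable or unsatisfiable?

Satisfiable

Try p = 2, q = 5, r = 2, s = 2, t = 1.
Check constraint 4: p - r = 0; constraint 5: r + t = 3. The remaining constraints are straightforward to verify.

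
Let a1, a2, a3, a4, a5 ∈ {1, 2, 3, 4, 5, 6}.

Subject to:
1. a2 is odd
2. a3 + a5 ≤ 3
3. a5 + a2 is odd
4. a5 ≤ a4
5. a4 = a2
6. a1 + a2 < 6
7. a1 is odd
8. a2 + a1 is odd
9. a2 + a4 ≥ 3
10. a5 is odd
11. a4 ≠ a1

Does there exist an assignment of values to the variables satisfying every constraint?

Constraint 10 makes a5 odd and constraint 1 makes a2 odd, so a5 + a2 must be even. Constraint 3 says a5 + a2 is odd — contradiction.

Unsatisfiable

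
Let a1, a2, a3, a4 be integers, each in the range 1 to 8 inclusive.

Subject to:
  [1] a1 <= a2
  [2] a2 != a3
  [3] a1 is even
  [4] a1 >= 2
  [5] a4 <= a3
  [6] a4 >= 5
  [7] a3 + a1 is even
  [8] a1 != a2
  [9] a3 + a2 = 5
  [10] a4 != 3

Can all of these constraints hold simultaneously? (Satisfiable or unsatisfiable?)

From constraints 5 and 6: a3 ≥ a4 ≥ 5. From constraints 1 and 4: a2 ≥ a1 ≥ 2. Hence a3 + a2 ≥ 7. But constraint 9 requires a3 + a2 = 5, and 5 < 7. Contradiction.

Unsatisfiable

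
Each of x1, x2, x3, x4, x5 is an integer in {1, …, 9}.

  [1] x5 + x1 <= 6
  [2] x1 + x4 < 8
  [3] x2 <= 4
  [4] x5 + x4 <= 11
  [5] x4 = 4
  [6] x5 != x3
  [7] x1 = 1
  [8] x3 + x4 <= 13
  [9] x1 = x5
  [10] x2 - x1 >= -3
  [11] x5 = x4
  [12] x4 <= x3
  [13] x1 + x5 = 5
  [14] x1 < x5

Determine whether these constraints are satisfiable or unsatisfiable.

Constraint 7 fixes x1 = 1 and constraint 5 fixes x4 = 4. Constraints 9 and 11 give x1 = x5 = x4, so x1 = x4. But 1 ≠ 4 — contradiction.

Unsatisfiable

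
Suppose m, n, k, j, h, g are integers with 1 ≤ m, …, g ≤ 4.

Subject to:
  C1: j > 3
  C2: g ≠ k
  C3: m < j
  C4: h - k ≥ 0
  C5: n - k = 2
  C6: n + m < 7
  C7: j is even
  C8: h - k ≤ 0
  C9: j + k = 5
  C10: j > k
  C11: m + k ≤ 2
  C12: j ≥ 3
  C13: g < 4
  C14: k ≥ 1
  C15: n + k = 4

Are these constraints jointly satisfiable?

Satisfiable

Setting (m, n, k, j, h, g) = (1, 3, 1, 4, 1, 2) satisfies everything: constraint 4: h - k = 0; constraint 5: n - k = 2, and the others follow.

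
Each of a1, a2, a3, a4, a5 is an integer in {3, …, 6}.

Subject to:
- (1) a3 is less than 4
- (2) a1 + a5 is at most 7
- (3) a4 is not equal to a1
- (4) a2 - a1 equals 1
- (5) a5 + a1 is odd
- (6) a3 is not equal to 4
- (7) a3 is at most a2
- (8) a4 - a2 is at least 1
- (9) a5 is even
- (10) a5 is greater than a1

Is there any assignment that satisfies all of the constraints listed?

Satisfiable

Try a1 = 3, a2 = 4, a3 = 3, a4 = 6, a5 = 4.
Check constraint 2: a1 + a5 = 7; constraint 4: a2 - a1 = 1; constraint 8: a4 - a2 = 2. The remaining constraints are straightforward to verify.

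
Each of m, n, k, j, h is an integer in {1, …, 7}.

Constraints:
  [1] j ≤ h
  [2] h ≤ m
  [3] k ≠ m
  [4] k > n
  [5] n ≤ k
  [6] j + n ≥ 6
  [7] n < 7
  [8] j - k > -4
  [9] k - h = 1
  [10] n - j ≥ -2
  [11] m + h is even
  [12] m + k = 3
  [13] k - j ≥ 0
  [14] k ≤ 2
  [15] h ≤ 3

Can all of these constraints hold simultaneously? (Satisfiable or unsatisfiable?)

Unsatisfiable

From constraints 1 and 15: j ≤ h ≤ 3. From constraints 5 and 14: n ≤ k ≤ 2. Hence j + n ≤ 5. But constraint 6 requires j + n ≥ 6, and 6 > 5. Contradiction.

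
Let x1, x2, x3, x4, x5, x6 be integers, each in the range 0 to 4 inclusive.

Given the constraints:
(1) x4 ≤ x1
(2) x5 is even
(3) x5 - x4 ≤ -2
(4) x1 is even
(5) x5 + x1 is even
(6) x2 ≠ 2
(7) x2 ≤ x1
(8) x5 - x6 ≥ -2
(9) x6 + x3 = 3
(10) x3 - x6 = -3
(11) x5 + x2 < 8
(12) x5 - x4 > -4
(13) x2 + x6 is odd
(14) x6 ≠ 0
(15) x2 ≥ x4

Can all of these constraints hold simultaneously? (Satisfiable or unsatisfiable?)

Satisfiable

Take x1 = 4, x2 = 4, x3 = 0, x4 = 4, x5 = 2, x6 = 3. Then constraint 3: x5 - x4 = -2; constraint 8: x5 - x6 = -1; constraint 9: x6 + x3 = 3, and every other listed constraint is also met.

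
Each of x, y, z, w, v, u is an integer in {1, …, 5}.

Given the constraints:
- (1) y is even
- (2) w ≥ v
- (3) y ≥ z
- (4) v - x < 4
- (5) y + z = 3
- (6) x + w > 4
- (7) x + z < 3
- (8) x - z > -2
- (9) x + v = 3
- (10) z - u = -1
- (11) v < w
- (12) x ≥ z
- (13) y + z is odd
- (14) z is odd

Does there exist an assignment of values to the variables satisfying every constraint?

Satisfiable

The assignment x = 1, y = 2, z = 1, w = 5, v = 2, u = 2 works:
  constraint 4 holds since v - x = 1.
  constraint 5 holds since y + z = 3.
The rest check out directly.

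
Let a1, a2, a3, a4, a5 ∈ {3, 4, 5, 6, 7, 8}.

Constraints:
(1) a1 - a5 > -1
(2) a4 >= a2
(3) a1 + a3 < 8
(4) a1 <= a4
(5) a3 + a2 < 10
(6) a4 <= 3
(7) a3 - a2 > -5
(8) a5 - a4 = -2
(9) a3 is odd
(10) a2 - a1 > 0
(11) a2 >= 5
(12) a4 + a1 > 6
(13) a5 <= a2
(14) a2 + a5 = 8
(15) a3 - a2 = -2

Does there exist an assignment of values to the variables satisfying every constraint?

From constraint 11: a2 ≥ 5. From constraints 2 and 6: a2 ≤ a4 and a4 ≤ 3, so a2 ≤ 3. But 3 < 5, so no value of a2 works.

Unsatisfiable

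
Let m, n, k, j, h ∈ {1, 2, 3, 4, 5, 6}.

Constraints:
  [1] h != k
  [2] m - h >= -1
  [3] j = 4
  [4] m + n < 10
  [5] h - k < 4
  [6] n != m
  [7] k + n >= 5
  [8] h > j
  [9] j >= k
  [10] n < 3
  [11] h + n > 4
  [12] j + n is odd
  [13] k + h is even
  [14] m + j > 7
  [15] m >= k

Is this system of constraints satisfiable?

Satisfiable

Setting (m, n, k, j, h) = (6, 1, 4, 4, 6) satisfies everything: constraint 2: m - h = 0; constraint 4: m + n = 7, and the others follow.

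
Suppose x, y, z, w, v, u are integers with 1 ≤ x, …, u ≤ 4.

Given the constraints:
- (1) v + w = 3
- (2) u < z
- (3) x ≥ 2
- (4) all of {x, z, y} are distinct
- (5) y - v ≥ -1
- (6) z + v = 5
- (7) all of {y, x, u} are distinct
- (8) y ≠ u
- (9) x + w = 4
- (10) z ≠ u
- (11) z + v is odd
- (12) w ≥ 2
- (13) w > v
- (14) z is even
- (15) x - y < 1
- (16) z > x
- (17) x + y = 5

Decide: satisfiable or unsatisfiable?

Take x = 2, y = 3, z = 4, w = 2, v = 1, u = 1. Then constraint 1: v + w = 3; constraint 5: y - v = 2, and every other listed constraint is also met.

Satisfiable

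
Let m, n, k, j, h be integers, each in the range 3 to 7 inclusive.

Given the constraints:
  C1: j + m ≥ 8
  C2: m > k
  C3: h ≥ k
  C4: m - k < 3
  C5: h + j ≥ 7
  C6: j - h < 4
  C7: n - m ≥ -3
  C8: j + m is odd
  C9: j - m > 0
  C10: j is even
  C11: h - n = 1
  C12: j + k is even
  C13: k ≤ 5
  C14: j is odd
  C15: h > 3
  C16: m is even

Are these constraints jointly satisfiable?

Unsatisfiable

Constraint 10 makes j even and constraint 16 makes m even, so j + m must be even. Constraint 8 says j + m is odd — contradiction.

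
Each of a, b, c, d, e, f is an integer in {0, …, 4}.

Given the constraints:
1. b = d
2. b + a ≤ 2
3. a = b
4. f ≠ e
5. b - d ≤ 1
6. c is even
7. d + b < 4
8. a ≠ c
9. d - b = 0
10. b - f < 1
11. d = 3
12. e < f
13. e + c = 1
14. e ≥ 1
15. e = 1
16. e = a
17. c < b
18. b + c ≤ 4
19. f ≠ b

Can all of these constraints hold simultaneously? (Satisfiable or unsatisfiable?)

Unsatisfiable

Constraint 15 fixes e = 1 and constraint 11 fixes d = 3. Constraints 1, 3, and 16 give e = a = b = d, so e = d. But 1 ≠ 3 — contradiction.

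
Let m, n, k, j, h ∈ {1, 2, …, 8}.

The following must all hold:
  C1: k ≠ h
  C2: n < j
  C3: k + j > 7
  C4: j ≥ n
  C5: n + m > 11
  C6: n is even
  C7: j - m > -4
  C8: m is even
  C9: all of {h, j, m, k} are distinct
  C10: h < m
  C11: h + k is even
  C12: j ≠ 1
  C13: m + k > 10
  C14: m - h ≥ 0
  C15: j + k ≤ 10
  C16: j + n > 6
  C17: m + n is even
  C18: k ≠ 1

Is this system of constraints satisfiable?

Satisfiable

Setting (m, n, k, j, h) = (8, 4, 4, 5, 6) satisfies everything: constraint 3: k + j = 9; constraint 5: n + m = 12; constraint 7: j - m = -3, and the others follow.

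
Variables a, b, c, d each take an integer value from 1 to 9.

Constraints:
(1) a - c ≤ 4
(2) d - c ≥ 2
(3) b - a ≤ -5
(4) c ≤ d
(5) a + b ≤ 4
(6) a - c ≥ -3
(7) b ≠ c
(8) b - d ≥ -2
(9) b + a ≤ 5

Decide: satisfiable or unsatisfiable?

Constraints 1, 2, 3, and 8 give b − d ≥ -2, d − c ≥ 2, c − a ≥ -4, a − b ≥ 5.
Adding all 4 inequalities: the left sides telescope to 0, and the right sides sum to (-2) + 2 + (-4) + 5 = 1. So 0 ≥ 1, which is false.

Unsatisfiable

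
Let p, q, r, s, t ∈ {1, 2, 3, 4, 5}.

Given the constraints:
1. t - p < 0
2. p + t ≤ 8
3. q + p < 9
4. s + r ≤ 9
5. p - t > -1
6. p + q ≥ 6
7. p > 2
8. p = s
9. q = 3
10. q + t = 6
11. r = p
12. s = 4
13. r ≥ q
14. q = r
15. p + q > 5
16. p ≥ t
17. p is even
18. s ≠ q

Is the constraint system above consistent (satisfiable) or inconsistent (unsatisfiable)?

Unsatisfiable

Constraint 9 fixes q = 3 and constraint 12 fixes s = 4. Constraints 8, 11, and 14 give q = r = p = s, so q = s. But 3 ≠ 4 — contradiction.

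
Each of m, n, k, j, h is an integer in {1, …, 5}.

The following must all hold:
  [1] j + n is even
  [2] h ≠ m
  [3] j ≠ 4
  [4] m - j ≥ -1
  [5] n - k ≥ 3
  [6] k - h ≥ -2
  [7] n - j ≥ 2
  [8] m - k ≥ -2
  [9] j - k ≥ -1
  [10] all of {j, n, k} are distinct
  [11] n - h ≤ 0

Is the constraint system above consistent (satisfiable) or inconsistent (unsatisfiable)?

Unsatisfiable

Constraints 5, 6, and 11 give h − n ≥ 0, n − k ≥ 3, k − h ≥ -2.
Adding all 3 inequalities: the left sides telescope to 0, and the right sides sum to 0 + 3 + (-2) = 1. So 0 ≥ 1, which is false.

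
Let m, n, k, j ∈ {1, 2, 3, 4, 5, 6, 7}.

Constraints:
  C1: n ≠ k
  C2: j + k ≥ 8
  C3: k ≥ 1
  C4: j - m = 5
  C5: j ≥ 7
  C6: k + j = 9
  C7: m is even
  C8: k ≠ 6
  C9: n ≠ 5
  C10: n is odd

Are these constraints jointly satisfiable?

The assignment m = 2, n = 7, k = 2, j = 7 works:
  constraint 2 holds since j + k = 9.
  constraint 4 holds since j - m = 5.
  constraint 6 holds since k + j = 9.
The rest check out directly.

Satisfiable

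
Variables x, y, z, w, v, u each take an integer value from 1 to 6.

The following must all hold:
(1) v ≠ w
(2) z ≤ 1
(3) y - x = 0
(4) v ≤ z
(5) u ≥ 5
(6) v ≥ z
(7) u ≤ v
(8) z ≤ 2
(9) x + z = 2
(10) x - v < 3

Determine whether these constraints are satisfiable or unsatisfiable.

Unsatisfiable

From constraints 5 and 7: v ≥ u and u ≥ 5, so v ≥ 5. From constraints 4 and 8: v ≤ z and z ≤ 2, so v ≤ 2. But 2 < 5, so no value of v works.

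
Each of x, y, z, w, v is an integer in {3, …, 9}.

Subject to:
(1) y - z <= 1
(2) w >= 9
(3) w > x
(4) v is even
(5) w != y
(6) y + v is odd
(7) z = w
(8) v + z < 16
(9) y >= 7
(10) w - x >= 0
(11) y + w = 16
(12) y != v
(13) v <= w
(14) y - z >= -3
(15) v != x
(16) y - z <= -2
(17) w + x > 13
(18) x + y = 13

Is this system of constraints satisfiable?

One satisfying assignment is x = 6, y = 7, z = 9, w = 9, v = 4.
For the less obvious constraints — constraint 1: y - z = -2; constraint 8: v + z = 13 — and the others hold by inspection.

Satisfiable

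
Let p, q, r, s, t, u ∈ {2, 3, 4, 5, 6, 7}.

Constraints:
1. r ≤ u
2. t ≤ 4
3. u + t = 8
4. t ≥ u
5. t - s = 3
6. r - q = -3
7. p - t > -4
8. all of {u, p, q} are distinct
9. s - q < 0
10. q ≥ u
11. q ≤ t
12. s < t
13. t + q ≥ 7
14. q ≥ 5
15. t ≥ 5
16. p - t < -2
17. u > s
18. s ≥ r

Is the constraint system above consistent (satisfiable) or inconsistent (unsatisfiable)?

From constraints 11 and 14: t ≥ q and q ≥ 5, so t ≥ 5. From constraint 2: t ≤ 4. But 4 < 5, so no value of t works.

Unsatisfiable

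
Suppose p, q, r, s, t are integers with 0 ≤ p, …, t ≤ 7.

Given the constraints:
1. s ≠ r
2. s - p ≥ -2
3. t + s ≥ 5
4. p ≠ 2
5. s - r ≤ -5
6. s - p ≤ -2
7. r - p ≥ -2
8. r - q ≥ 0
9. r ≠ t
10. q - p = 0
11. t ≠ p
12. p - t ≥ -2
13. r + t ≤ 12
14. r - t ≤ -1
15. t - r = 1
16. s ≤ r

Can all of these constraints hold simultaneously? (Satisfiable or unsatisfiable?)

Unsatisfiable

Constraints 2, 5, 12, and 14 give p − t ≥ -2, t − r ≥ 1, r − s ≥ 5, s − p ≥ -2.
Adding all 4 inequalities: the left sides telescope to 0, and the right sides sum to (-2) + 1 + 5 + (-2) = 2. So 0 ≥ 2, which is false.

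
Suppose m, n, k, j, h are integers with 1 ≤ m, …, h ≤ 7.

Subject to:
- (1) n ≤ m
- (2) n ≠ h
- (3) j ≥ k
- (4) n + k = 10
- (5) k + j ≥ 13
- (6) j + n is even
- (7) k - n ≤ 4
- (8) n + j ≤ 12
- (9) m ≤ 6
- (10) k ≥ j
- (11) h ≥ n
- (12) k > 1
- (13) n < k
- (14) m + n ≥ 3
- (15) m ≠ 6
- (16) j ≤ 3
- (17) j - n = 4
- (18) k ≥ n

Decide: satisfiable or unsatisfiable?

Unsatisfiable

From constraints 1 and 9: n ≤ m ≤ 6. From constraints 3 and 16: k ≤ j ≤ 3. Hence n + k ≤ 9. But constraint 4 requires n + k = 10, and 10 > 9. Contradiction.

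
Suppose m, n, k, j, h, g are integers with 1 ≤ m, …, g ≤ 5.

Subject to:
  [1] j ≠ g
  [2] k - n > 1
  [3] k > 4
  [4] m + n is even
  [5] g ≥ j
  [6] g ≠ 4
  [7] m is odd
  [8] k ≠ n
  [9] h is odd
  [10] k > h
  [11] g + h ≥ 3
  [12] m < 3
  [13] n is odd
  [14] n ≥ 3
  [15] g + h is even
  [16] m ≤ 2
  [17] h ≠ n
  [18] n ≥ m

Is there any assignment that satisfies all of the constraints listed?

The assignment m = 1, n = 3, k = 5, j = 4, h = 1, g = 5 works:
  constraint 2 holds since k - n = 2.
  constraint 4 holds since m + n = 4 is even.
  constraint 11 holds since g + h = 6.
The rest check out directly.

Satisfiable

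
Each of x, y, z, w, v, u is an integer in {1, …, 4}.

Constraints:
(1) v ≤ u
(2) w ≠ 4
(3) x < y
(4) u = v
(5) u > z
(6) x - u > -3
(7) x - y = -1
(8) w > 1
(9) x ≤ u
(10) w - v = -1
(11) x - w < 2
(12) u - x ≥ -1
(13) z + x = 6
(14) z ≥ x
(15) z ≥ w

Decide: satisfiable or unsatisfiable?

The assignment x = 3, y = 4, z = 3, w = 3, v = 4, u = 4 works:
  constraint 6 holds since x - u = -1.
  constraint 7 holds since x - y = -1.
The rest check out directly.

Satisfiable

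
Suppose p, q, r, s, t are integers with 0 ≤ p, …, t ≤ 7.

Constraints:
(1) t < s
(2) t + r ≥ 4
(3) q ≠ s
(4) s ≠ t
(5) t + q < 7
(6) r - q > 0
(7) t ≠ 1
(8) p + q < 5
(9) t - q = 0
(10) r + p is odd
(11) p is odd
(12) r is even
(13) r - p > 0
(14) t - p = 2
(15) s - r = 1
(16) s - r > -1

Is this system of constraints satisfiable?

One satisfying assignment is p = 1, q = 3, r = 4, s = 5, t = 3.
For the less obvious constraints — constraint 2: t + r = 7; constraint 5: t + q = 6; constraint 6: r - q = 1 — and the others hold by inspection.

Satisfiable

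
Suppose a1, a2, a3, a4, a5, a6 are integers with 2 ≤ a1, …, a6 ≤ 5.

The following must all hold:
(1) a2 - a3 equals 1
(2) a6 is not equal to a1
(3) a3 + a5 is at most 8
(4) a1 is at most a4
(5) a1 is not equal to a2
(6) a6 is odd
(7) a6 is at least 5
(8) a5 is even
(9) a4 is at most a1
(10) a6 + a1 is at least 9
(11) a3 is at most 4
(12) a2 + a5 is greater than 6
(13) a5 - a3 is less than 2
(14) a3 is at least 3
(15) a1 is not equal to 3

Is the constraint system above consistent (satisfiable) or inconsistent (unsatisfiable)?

The assignment a1 = 4, a2 = 5, a3 = 4, a4 = 4, a5 = 4, a6 = 5 works:
  constraint 1 holds since a2 - a3 = 1.
  constraint 3 holds since a3 + a5 = 8.
The rest check out directly.

Satisfiable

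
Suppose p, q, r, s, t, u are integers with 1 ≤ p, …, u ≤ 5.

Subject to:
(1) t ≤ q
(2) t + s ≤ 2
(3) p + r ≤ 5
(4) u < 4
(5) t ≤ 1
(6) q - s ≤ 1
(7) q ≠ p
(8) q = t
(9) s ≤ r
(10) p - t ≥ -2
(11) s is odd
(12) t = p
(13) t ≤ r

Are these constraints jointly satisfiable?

From constraints 8 and 12, q = t = p, so q = p. But constraint 7 says q ≠ p. Contradiction.

Unsatisfiable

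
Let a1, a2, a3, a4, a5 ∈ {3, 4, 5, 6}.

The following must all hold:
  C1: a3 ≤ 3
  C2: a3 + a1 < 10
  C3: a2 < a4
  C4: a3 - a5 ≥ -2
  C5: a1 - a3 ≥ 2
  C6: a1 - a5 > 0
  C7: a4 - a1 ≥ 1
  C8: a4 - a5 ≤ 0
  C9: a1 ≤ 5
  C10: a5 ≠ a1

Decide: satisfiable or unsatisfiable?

Unsatisfiable

Constraints 4, 5, 7, and 8 give a1 − a3 ≥ 2, a3 − a5 ≥ -2, a5 − a4 ≥ 0, a4 − a1 ≥ 1.
Adding all 4 inequalities: the left sides telescope to 0, and the right sides sum to 2 + (-2) + 0 + 1 = 1. So 0 ≥ 1, which is false.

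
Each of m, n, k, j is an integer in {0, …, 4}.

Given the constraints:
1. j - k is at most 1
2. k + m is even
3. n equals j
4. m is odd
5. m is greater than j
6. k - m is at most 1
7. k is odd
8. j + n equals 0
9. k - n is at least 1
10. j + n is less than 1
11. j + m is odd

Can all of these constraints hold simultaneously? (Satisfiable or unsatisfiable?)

The assignment m = 3, n = 0, k = 1, j = 0 works:
  constraint 1 holds since j - k = -1.
  constraint 6 holds since k - m = -2.
  constraint 8 holds since j + n = 0.
The rest check out directly.

Satisfiable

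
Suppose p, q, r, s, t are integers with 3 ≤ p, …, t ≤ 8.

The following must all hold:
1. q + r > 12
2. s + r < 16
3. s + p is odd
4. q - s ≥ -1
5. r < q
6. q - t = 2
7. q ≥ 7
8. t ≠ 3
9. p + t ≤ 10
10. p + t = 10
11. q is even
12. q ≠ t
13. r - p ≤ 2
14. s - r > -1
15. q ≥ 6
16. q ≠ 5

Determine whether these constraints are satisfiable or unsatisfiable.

Satisfiable

Take p = 4, q = 8, r = 6, s = 7, t = 6. Then constraint 1: q + r = 14; constraint 2: s + r = 13, and every other listed constraint is also met.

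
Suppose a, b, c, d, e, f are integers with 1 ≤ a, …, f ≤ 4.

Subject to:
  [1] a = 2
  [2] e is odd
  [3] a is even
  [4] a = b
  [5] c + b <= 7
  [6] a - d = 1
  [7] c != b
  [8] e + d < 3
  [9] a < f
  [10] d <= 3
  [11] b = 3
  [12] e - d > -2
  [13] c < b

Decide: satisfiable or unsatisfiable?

Unsatisfiable

Constraint 1 fixes a = 2 and constraint 11 fixes b = 3, but constraint 4 requires a = b. Since 2 ≠ 3, contradiction.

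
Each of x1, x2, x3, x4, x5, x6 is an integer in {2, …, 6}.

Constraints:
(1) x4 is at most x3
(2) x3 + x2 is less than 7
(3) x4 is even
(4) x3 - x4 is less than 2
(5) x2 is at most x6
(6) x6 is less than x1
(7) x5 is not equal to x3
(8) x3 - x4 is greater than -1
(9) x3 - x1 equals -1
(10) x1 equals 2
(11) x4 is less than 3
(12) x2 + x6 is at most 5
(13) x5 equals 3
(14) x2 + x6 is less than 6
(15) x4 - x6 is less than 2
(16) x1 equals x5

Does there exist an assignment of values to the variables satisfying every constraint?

Unsatisfiable

Constraint 10 fixes x1 = 2 and constraint 13 fixes x5 = 3, but constraint 16 requires x1 = x5. Since 2 ≠ 3, contradiction.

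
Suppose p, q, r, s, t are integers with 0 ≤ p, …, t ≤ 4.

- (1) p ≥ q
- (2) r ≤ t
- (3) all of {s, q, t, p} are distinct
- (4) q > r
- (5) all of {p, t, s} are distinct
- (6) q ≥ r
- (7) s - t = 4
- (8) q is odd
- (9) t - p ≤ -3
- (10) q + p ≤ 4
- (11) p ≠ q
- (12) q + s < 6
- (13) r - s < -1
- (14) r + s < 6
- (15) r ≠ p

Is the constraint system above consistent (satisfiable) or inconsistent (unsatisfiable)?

Try p = 3, q = 1, r = 0, s = 4, t = 0.
Check constraint 7: s - t = 4; constraint 9: t - p = -3; constraint 10: q + p = 4. The remaining constraints are straightforward to verify.

Satisfiable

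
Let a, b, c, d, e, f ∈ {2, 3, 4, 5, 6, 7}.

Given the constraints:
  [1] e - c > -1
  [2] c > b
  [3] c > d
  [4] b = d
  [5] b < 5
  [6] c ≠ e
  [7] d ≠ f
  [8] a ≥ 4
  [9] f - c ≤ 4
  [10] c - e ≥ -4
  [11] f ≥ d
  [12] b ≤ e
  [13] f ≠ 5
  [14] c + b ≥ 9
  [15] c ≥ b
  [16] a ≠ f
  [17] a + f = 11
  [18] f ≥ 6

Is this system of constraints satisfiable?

Take a = 4, b = 4, c = 5, d = 4, e = 6, f = 7. Then constraint 1: e - c = 1; constraint 9: f - c = 2; constraint 10: c - e = -1, and every other listed constraint is also met.

Satisfiable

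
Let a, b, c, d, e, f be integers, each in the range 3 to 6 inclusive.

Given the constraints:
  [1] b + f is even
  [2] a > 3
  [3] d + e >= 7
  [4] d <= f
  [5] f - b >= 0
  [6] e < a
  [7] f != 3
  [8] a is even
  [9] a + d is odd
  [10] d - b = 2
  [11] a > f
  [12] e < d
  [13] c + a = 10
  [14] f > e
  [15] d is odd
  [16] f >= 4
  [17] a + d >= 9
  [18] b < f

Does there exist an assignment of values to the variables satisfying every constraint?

Setting (a, b, c, d, e, f) = (6, 3, 4, 5, 4, 5) satisfies everything: constraint 3: d + e = 9; constraint 5: f - b = 2, and the others follow.

Satisfiable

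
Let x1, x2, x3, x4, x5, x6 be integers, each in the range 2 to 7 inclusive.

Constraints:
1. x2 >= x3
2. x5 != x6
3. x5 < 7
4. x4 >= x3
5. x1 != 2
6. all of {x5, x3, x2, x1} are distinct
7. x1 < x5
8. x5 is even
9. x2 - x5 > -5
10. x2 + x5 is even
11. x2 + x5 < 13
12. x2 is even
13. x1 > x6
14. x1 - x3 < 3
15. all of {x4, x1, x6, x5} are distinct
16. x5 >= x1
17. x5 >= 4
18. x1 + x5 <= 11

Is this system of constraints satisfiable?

Satisfiable

The assignment x1 = 3, x2 = 4, x3 = 2, x4 = 5, x5 = 6, x6 = 2 works:
  constraint 9 holds since x2 - x5 = -2.
  constraint 11 holds since x2 + x5 = 10.
  constraint 14 holds since x1 - x3 = 1.
The rest check out directly.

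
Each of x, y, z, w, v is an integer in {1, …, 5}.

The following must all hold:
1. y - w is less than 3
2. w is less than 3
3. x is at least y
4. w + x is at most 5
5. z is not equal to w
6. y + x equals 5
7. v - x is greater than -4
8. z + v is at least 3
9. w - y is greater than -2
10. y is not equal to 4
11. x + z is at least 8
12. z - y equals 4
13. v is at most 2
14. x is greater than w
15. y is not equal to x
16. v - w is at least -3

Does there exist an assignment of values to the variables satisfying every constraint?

Satisfiable

Take x = 4, y = 1, z = 5, w = 1, v = 1. Then constraint 1: y - w = 0; constraint 4: w + x = 5, and every other listed constraint is also met.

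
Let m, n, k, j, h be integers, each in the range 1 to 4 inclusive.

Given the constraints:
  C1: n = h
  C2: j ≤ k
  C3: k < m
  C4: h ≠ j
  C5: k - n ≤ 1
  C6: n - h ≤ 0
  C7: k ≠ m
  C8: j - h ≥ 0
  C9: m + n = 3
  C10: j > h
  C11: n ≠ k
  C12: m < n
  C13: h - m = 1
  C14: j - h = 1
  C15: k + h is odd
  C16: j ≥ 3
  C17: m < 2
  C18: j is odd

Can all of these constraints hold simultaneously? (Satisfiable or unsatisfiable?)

Unsatisfiable

Constraints 2, 3, 6, 10, and 12 give j ≤ k, k < m, m < n, n ≤ h, h < j. Chaining: j ≤ k < m < n ≤ h < j, which forces j < j — impossible.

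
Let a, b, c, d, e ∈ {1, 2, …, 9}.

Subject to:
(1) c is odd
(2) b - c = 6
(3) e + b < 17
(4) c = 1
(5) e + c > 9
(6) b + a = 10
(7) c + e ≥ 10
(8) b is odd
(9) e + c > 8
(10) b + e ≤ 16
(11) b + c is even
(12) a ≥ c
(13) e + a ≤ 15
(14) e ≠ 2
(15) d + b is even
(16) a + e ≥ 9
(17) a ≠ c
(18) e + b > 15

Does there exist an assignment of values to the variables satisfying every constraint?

The assignment a = 3, b = 7, c = 1, d = 9, e = 9 works:
  constraint 2 holds since b - c = 6.
  constraint 3 holds since e + b = 16.
  constraint 5 holds since e + c = 10.
The rest check out directly.

Satisfiable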